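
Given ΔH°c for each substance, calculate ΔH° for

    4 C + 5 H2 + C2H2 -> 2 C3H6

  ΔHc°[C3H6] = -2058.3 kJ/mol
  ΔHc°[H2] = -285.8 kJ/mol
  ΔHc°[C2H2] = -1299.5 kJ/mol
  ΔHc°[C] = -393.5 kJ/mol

ΔH° = -185.9 kJ/mol

With combustion enthalpies, reactants minus products:
= [4·(-393.5) + 5·(-285.8) + 1·(-1299.5)] − [2·(-2058.3)]
= -185.9 kJ/mol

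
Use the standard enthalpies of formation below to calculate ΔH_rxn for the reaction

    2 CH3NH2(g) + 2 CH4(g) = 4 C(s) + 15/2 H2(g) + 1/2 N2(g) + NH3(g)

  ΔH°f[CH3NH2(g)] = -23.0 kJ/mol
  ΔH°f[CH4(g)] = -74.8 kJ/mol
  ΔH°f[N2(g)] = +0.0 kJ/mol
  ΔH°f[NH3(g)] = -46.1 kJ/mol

ΔH_rxn = 149.5 kJ/mol

Products: 4·(+0.0) + 15/2·(+0.0) + 1/2·(+0.0) + 1·(-46.1) = -46.1
Reactants: 2·(-23.0) + 2·(-74.8) = -195.6
ΔH_rxn = (-46.1) − (-195.6) = 149.5 kJ/mol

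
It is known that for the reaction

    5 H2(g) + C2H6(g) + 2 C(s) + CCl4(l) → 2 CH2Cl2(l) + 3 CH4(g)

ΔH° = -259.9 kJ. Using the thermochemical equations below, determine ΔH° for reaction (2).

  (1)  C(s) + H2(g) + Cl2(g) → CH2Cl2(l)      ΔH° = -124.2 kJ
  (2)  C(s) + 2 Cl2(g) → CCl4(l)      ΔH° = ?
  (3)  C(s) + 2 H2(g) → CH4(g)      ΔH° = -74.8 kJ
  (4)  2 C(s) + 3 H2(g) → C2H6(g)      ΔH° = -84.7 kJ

ΔH° = -128.2 kJ

(1) × 2: (2)·(-124.2) = -248.4 kJ
(2) reversed: contributes −x
(3) × 3: (3)·(-74.8) = -224.4 kJ
(4) reversed: +84.7 kJ
-259.9 = (-248.4) + (-224.4) + (+84.7) − x
x = (-259.9 − (-388.1)) / (-1) = -128.2 kJ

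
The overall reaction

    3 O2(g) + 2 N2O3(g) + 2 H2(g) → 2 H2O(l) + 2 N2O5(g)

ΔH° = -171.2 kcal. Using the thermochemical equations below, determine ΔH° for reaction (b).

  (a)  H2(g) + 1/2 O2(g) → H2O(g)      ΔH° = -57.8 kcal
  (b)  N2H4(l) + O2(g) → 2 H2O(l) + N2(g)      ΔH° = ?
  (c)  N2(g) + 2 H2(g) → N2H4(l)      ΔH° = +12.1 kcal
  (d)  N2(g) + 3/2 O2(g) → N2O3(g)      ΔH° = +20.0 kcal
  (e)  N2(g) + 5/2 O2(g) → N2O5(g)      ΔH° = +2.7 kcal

(a): not needed.
(b) as written: contributes x
(c) as written: +12.1 kcal
(d) reversed and × 2: (-2)·(+20.0) = -40.0 kcal
(e) × 2: (2)·(+2.7) = +5.4 kcal
-171.2 = (+12.1) + (-40.0) + (+5.4) + x
x = (-171.2 − (-22.5)) / (1) = -148.7 kcal

ΔH° = -148.7 kcal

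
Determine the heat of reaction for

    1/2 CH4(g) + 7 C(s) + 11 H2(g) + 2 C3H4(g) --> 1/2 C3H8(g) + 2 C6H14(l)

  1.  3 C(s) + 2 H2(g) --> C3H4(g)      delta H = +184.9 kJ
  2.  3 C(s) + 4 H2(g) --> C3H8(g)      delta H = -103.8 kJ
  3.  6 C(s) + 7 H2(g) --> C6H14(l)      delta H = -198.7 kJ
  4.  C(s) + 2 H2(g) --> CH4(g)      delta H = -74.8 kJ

eq. 1 reversed and × 2 (C3H4(g) must end up as a reactant; ×2 to match 2 C3H4(g) in the target): (-2)·(+184.9) = -369.8 kJ
eq. 2 × 1/2 (×1/2 to match 1/2 C3H8(g) in the target): (1/2)·(-103.8) = -51.9 kJ
eq. 3 × 2 (scale by 2 for the 2 C6H14(l)): (2)·(-198.7) = -397.4 kJ
eq. 4 reversed and × 1/2 (CH4(g) must end up as a reactant; ×1/2 to match 1/2 CH4(g) in the target): (-1/2)·(-74.8) = +37.4 kJ
By Hess's law, delta H = (-369.8) + (-51.9) + (-397.4) + (+37.4) = -781.7 kJ

delta H = -781.7 kJ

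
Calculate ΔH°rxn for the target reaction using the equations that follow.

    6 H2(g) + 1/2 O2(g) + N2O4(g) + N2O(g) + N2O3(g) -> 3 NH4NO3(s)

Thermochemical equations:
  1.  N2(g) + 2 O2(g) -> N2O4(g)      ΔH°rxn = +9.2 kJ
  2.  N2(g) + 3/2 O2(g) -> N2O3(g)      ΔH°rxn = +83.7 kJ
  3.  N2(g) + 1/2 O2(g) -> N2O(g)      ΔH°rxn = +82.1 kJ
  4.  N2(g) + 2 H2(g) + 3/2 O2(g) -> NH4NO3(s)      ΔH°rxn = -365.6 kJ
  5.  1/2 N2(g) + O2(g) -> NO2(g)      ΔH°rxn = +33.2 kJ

ΔH°rxn = -1271.8 kJ

eq. 1 reversed: -9.2 kJ
eq. 2 reversed: -83.7 kJ
eq. 3 reversed: -82.1 kJ
eq. 4 × 3: (3)·(-365.6) = -1096.8 kJ
eq. 5: not needed.
Combining the equations, ΔH°rxn = (-9.2) + (-83.7) + (-82.1) + (-1096.8) = -1271.8 kJ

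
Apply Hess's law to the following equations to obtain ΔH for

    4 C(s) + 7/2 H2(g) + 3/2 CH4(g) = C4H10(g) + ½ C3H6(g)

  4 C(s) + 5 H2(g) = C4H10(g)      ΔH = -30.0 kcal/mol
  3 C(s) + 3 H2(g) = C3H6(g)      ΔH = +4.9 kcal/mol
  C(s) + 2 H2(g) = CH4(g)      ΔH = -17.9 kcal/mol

ΔH = -0.7 kcal/mol

equation 1 as written (C4H10(g) already on the product side): -30.0 kcal/mol
equation 2 × 1/2 (×1/2 to match 1/2 C3H6(g) in the target): (1/2)·(+4.9) = +2.45 kcal/mol
equation 3 reversed and × 3/2 (reverse to put CH4(g) on the reactant side; scale by 3/2 for the 3/2 CH4(g)): (-3/2)·(-17.9) = +26.85 kcal/mol
Combining the equations, ΔH = (-30.0) + (+2.45) + (+26.85) = -0.7 kcal/mol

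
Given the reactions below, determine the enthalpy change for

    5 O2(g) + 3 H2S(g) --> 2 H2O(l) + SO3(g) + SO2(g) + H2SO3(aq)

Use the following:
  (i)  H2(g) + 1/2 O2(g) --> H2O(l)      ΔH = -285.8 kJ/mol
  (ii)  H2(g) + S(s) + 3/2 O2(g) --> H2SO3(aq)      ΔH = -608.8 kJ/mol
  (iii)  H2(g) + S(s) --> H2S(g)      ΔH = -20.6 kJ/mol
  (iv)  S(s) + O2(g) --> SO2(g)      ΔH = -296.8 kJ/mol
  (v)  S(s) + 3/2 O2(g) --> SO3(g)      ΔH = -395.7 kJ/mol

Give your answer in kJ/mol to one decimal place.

(i) × 2 (×2 to match 2 H2O(l) in the target): (2)·(-285.8) = -571.6 kJ/mol
(ii) as written (H2SO3(aq) already on the product side): -608.8 kJ/mol
(iii) reversed and × 3 (reverse to put H2S(g) on the reactant side; scale by 3 for the 3 H2S(g)): (-3)·(-20.6) = +61.8 kJ/mol
(iv) as written (SO2(g) already on the product side): -296.8 kJ/mol
(v) as written (SO3(g) already on the product side): -395.7 kJ/mol
Summing the manipulated equations, ΔH = (-571.6) + (-608.8) + (+61.8) + (-296.8) + (-395.7) = -1811.1 kJ/mol

ΔH = -1811.1 kJ/mol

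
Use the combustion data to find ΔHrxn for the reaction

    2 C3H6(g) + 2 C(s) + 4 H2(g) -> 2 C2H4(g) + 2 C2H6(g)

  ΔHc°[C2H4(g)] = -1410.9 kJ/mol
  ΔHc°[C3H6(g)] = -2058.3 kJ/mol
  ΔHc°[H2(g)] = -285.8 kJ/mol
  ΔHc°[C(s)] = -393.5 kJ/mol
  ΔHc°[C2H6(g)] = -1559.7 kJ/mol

With combustion enthalpies, reactants minus products:
= [2·(-2058.3) + 2·(-393.5) + 4·(-285.8)] − [2·(-1410.9) + 2·(-1559.7)]
= -105.6 kJ/mol

ΔHrxn = -105.6 kJ/mol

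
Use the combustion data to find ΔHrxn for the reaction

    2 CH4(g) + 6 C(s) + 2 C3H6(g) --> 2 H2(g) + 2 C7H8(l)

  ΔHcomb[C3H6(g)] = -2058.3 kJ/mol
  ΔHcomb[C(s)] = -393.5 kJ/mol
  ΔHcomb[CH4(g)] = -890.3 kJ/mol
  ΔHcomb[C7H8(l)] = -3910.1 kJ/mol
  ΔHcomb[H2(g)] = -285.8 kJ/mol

Using ΔH = Σ nΔHc°(reactants) − Σ nΔHc°(products):
= [2·(-890.3) + 6·(-393.5) + 2·(-2058.3)] − [2·(-285.8) + 2·(-3910.1)]
= 133.6 kJ/mol

ΔHrxn = 133.6 kJ/mol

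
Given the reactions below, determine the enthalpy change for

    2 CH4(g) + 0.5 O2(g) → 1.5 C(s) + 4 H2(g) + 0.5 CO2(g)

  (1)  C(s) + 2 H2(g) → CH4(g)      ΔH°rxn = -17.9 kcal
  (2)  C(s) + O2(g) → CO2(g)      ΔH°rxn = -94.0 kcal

ΔH°rxn = -11.2 kcal

(1) reversed and × 2: (-2)·(-17.9) = +35.8 kcal
(2) × 1/2: (1/2)·(-94.0) = -47.0 kcal
ΔH°rxn = (+35.8) + (-47.0) = -11.2 kcal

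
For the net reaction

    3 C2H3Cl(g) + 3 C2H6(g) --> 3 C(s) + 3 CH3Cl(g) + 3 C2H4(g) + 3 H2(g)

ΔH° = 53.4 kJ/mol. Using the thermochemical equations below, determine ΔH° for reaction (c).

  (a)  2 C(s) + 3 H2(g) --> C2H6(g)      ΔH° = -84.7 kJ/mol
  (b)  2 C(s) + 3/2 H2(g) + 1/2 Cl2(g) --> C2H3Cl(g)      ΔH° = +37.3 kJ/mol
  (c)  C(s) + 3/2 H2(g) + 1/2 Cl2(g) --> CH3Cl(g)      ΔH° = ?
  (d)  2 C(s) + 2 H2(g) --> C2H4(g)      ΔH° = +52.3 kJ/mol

(a) reversed and × 3 (reverse to put C2H6(g) on the reactant side; ×3 to match 3 C2H6(g) in the target): (-3)·(-84.7) = +254.1 kJ/mol
(b) reversed and × 3 (C2H3Cl(g) must end up as a reactant; scale by 3 for the 3 C2H3Cl(g)): (-3)·(+37.3) = -111.9 kJ/mol
(c) × 3 (scale by 3 for the 3 CH3Cl(g)): contributes 3·x
(d) × 3 (×3 to match 3 C2H4(g) in the target): (3)·(+52.3) = +156.9 kJ/mol
+53.4 = (+254.1) + (-111.9) + (+156.9) + 3·x
x = (+53.4 − (+299.1)) / (3) = -81.9 kJ/mol

ΔH° = -81.9 kJ/mol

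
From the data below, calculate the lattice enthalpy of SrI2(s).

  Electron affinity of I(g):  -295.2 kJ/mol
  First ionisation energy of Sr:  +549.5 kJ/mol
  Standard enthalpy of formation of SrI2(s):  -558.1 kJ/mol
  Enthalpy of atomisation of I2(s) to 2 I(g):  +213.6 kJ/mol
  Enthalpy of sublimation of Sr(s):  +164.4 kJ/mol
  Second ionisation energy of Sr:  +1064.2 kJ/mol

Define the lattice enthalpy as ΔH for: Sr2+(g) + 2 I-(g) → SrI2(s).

ΔHf° = 1·ΔHsub + 1·(ΣIE) + 1·D(I2) + 2·EA + U
-558.1 = 1·(+164.4) + 1·(+1613.7) + 1·(+213.6) + 2·(-295.2) + U
U = -558.1 − (+1401.3) = -1959.4 kJ/mol

U = -1959.4 kJ/mol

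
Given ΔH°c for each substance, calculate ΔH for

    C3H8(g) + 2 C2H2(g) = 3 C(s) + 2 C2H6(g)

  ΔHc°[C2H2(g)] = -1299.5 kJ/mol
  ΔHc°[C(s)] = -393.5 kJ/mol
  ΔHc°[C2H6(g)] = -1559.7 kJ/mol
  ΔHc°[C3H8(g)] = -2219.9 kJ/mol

With combustion enthalpies, reactants minus products:
= [1·(-2219.9) + 2·(-1299.5)] − [3·(-393.5) + 2·(-1559.7)]
= -519.0 kJ/mol

ΔH = -519.0 kJ/mol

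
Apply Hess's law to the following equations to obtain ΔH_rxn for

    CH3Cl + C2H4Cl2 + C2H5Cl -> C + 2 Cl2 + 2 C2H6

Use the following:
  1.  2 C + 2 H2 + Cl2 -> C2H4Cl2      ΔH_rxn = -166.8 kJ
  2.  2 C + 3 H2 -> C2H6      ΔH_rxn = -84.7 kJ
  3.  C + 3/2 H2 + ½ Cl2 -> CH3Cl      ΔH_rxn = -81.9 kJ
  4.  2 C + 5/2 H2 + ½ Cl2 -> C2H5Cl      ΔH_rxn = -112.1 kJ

ΔH_rxn = 191.4 kJ

eq. 1 reversed: +166.8 kJ
eq. 2 × 2: (2)·(-84.7) = -169.4 kJ
eq. 3 reversed: +81.9 kJ
eq. 4 reversed: +112.1 kJ
ΔH_rxn = (+166.8) + (-169.4) + (+81.9) + (+112.1) = 191.4 kJ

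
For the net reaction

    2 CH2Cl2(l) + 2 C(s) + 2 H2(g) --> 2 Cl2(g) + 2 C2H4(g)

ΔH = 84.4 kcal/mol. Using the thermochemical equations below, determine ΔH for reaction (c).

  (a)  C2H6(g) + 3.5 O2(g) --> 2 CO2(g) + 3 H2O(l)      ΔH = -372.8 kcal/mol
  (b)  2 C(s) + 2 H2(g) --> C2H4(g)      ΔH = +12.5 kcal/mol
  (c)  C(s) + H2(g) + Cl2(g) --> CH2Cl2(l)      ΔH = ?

(a): not needed.
(b) × 2: (2)·(+12.5) = +25.0 kcal/mol
(c) reversed and × 2: contributes −2·x
+84.4 = (+25.0) − 2·x
x = (+84.4 − (+25.0)) / (-2) = -29.7 kcal/mol

ΔH = -29.7 kcal/mol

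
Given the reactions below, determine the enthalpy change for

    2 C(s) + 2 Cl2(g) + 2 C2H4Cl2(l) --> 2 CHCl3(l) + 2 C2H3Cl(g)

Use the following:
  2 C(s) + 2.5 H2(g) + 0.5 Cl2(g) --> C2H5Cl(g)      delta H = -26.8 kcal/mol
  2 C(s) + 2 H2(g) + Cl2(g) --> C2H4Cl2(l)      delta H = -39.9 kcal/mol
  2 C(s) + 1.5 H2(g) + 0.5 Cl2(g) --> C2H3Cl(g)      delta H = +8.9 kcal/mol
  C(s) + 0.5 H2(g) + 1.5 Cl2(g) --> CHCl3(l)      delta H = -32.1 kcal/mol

equation 1: not needed.
equation 2 reversed and × 2: (-2)·(-39.9) = +79.8 kcal/mol
equation 3 × 2: (2)·(+8.9) = +17.8 kcal/mol
equation 4 × 2: (2)·(-32.1) = -64.2 kcal/mol
delta H = (+79.8) + (+17.8) + (-64.2) = 33.4 kcal/mol

delta H = 33.4 kcal/mol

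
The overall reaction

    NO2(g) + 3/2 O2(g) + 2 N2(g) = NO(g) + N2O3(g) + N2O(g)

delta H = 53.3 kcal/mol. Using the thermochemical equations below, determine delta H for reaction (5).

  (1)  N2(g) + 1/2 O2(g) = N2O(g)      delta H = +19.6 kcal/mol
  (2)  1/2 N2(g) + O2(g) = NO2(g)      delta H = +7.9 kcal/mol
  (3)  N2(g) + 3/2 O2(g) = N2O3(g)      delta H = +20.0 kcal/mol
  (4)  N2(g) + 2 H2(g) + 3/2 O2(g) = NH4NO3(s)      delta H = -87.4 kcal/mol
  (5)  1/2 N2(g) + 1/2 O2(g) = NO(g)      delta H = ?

(1) as written (N2O(g) already on the product side): +19.6 kcal/mol
(2) reversed (reverse to put NO2(g) on the reactant side): -7.9 kcal/mol
(3) as written (N2O3(g) already on the product side): +20.0 kcal/mol
(4): not needed (H2(g) appears nowhere else).
(5) as written (NO(g) already on the product side): contributes x
+53.3 = (+19.6) + (-7.9) + (+20.0) + x
x = (+53.3 − (+31.7)) / (1) = 21.6 kcal/mol

delta H = 21.6 kcal/mol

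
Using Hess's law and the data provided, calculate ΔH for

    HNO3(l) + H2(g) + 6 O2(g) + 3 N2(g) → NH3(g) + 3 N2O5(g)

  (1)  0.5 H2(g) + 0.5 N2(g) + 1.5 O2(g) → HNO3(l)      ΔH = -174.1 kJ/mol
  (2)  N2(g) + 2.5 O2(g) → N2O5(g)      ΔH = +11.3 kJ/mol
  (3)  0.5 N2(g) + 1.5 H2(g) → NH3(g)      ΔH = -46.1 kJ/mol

ΔH = 161.9 kJ/mol

(1) reversed (reverse to put HNO3(l) on the reactant side): +174.1 kJ/mol
(2) × 3 (×3 to match 3 N2O5(g) in the target): (3)·(+11.3) = +33.9 kJ/mol
(3) as written (NH3(g) already on the product side): -46.1 kJ/mol
ΔH = (-1)·(-174.1) + (3)·(+11.3) + (1)·(-46.1) = 161.9 kJ/mol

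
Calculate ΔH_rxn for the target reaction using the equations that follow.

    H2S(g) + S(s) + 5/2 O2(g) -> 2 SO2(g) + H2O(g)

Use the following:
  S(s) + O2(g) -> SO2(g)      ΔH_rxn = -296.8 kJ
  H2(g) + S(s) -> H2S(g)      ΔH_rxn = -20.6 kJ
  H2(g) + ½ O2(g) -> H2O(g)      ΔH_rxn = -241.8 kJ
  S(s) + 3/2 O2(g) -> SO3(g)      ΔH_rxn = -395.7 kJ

equation 1 × 2 (×2 to match 2 SO2(g) in the target): (2)·(-296.8) = -593.6 kJ
equation 2 reversed (reverse to put H2S(g) on the reactant side): +20.6 kJ
equation 3 as written (H2O(g) already on the product side): -241.8 kJ
equation 4: not needed (SO3(g) appears nowhere else).
ΔH_rxn = (-593.6) + (+20.6) + (-241.8) = -814.8 kJ

ΔH_rxn = -814.8 kJ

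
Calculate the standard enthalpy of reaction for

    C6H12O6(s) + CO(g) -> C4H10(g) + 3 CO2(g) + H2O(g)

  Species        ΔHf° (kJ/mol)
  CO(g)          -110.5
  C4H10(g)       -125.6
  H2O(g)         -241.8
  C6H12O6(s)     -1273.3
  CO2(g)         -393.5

Products: 1·(-125.6) + 3·(-393.5) + 1·(-241.8) = -1547.9
Reactants: 1·(-1273.3) + 1·(-110.5) = -1383.8
ΔH_rxn = (-1547.9) − (-1383.8) = -164.1 kJ/mol

ΔH_rxn = -164.1 kJ/mol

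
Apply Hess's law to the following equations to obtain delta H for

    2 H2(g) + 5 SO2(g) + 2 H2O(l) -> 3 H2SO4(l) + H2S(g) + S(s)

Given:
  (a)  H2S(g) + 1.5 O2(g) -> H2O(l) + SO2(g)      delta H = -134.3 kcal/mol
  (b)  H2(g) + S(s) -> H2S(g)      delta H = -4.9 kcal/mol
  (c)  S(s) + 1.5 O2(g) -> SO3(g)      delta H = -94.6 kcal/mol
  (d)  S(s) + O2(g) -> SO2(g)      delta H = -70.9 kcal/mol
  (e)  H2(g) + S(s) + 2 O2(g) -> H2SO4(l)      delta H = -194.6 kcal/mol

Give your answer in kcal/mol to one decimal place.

delta H = -97.6 kcal/mol

(a) reversed and × 2 (reverse to put H2O(l) on the reactant side; ×2 to match 2 H2O(l) in the target): (-2)·(-134.3) = +268.6 kcal/mol
(b) reversed: +4.9 kcal/mol
(c): not needed (SO3(g) appears nowhere else).
(d) reversed and × 3: (-3)·(-70.9) = +212.7 kcal/mol
(e) × 3 (scale by 3 for the 3 H2SO4(l)): (3)·(-194.6) = -583.8 kcal/mol
By Hess's law, delta H = (-2)·(-134.3) + (-1)·(-4.9) + (-3)·(-70.9) + (3)·(-194.6) = -97.6 kcal/mol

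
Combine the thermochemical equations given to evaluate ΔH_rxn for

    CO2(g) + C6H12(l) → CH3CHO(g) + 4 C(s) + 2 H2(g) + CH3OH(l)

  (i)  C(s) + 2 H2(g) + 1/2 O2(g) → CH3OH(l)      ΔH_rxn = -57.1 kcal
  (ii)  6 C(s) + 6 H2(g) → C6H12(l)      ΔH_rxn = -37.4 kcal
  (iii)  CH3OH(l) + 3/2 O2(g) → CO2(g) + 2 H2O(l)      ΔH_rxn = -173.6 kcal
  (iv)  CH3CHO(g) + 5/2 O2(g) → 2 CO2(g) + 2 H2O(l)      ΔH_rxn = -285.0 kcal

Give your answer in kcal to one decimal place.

(i) × 2: (2)·(-57.1) = -114.2 kcal
(ii) reversed (reverse to put C6H12(l) on the reactant side): +37.4 kcal
(iii) as written: -173.6 kcal
(iv) reversed (reverse to put CH3CHO(g) on the product side): +285.0 kcal
ΔH_rxn = (-114.2) + (+37.4) + (-173.6) + (+285.0) = 34.6 kcal

ΔH_rxn = 34.6 kcal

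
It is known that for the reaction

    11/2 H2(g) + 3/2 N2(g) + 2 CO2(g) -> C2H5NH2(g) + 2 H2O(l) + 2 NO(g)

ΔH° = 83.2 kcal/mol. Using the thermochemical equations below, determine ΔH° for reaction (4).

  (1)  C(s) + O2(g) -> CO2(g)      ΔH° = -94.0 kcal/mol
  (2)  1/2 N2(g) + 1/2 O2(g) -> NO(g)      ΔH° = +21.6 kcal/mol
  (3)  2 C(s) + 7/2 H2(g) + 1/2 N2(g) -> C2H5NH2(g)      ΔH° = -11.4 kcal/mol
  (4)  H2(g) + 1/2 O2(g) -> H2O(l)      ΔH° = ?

(1) reversed and × 2: (-2)·(-94.0) = +188.0 kcal/mol
(2) × 2: (2)·(+21.6) = +43.2 kcal/mol
(3) as written: -11.4 kcal/mol
(4) × 2: contributes 2·x
+83.2 = (+188.0) + (+43.2) + (-11.4) + 2·x
x = (+83.2 − (+219.8)) / (2) = -68.3 kcal/mol

ΔH° = -68.3 kcal/mol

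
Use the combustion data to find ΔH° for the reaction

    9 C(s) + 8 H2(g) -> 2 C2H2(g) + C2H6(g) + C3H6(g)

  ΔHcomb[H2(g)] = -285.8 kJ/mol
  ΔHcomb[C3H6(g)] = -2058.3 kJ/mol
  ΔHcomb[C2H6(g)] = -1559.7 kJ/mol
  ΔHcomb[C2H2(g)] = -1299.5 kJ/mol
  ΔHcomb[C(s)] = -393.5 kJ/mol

With combustion enthalpies, reactants minus products:
= [9·(-393.5) + 8·(-285.8)] − [2·(-1299.5) + 1·(-1559.7) + 1·(-2058.3)]
= 389.1 kJ/mol

ΔH° = 389.1 kJ/mol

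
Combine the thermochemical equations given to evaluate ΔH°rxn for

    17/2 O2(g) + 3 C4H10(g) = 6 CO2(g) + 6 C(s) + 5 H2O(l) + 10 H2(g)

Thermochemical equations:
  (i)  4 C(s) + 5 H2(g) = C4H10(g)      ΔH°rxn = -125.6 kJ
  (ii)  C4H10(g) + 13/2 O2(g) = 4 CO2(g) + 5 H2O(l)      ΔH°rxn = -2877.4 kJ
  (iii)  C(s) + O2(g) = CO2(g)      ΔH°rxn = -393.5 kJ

ΔH°rxn = -3413.2 kJ

(i) reversed and × 2: (-2)·(-125.6) = +251.2 kJ
(ii) as written: -2877.4 kJ
(iii) × 2: (2)·(-393.5) = -787.0 kJ
Summing the manipulated equations, ΔH°rxn = (-2)·(-125.6) + (1)·(-2877.4) + (2)·(-393.5) = -3413.2 kJ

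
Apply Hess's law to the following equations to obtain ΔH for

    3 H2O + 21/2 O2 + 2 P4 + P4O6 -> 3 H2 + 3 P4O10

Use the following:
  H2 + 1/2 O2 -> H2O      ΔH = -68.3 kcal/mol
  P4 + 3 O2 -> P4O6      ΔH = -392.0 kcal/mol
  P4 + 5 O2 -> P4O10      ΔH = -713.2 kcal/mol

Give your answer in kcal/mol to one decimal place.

equation 1 reversed and × 3 (H2O must end up as a reactant; scale by 3 for the 3 H2O): (-3)·(-68.3) = +204.9 kcal/mol
equation 2 reversed (reverse to put P4O6 on the reactant side): +392.0 kcal/mol
equation 3 × 3 (×3 to match 3 P4O10 in the target): (3)·(-713.2) = -2139.6 kcal/mol
Summing the manipulated equations, ΔH = (+204.9) + (+392.0) + (-2139.6) = -1542.7 kcal/mol

ΔH = -1542.7 kcal/mol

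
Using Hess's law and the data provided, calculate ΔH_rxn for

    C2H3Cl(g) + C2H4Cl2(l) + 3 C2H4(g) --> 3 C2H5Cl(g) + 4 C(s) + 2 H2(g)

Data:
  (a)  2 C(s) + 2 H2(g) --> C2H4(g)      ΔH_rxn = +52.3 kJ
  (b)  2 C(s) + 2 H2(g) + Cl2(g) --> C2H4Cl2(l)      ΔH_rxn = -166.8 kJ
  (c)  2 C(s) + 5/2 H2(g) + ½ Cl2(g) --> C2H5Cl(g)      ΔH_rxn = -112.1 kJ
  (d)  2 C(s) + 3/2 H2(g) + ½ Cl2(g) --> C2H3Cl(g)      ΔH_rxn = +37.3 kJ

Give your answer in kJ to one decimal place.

ΔH_rxn = -363.7 kJ

(a) reversed and × 3: (-3)·(+52.3) = -156.9 kJ
(b) reversed: +166.8 kJ
(c) × 3: (3)·(-112.1) = -336.3 kJ
(d) reversed: -37.3 kJ
ΔH_rxn = (-156.9) + (+166.8) + (-336.3) + (-37.3) = -363.7 kJ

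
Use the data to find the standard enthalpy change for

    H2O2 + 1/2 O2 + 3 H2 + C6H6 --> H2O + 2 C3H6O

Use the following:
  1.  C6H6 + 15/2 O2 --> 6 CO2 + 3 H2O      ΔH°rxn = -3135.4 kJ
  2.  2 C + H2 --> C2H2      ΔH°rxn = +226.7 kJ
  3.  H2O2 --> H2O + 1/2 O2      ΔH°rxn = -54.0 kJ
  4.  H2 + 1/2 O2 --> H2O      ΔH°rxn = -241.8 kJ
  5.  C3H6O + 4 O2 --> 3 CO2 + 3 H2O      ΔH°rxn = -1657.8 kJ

eq. 1 as written (C6H6 already on the reactant side): -3135.4 kJ
eq. 2: not needed (C appears nowhere else).
eq. 3 as written (H2O2 already on the reactant side): -54.0 kJ
eq. 4 × 3: (3)·(-241.8) = -725.4 kJ
eq. 5 reversed and × 2 (C3H6O must end up as a product; ×2 to match 2 C3H6O in the target): (-2)·(-1657.8) = +3315.6 kJ
ΔH°rxn = (1)·(-3135.4) + (1)·(-54.0) + (3)·(-241.8) + (-2)·(-1657.8) = -599.2 kJ

ΔH°rxn = -599.2 kJ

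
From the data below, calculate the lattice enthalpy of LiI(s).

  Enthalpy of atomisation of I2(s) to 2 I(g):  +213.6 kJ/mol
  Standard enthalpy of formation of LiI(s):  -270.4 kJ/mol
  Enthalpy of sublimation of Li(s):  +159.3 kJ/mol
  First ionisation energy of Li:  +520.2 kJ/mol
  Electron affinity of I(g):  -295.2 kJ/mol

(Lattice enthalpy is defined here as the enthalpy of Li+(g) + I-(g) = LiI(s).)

U = -761.5 kJ/mol

ΔHf° = 1·ΔHsub + 1·(ΣIE) + 1/2·D(I2) + 1·EA + U
-270.4 = 1·(+159.3) + 1·(+520.2) + 1/2·(+213.6) + 1·(-295.2) + U
U = -270.4 − (+491.1) = -761.5 kJ/mol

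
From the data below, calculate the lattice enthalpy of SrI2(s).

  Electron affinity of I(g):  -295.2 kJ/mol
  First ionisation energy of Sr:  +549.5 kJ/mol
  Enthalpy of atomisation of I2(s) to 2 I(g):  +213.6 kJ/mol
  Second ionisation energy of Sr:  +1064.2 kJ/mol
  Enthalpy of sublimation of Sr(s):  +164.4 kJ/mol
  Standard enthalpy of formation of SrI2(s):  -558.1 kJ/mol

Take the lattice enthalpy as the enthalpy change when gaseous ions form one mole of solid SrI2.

U = -1959.4 kJ/mol

ΔHf° = 1·ΔHsub + 1·(ΣIE) + 1·D(I2) + 2·EA + U
-558.1 = 1·(+164.4) + 1·(+1613.7) + 1·(+213.6) + 2·(-295.2) + U
U = -558.1 − (+1401.3) = -1959.4 kJ/mol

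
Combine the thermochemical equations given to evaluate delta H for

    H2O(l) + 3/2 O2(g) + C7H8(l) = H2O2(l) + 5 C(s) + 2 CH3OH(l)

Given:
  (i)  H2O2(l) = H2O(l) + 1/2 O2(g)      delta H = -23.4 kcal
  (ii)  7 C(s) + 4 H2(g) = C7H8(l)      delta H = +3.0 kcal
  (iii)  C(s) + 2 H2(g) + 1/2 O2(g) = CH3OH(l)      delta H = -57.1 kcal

(i) reversed (reverse to put H2O2(l) on the product side): +23.4 kcal
(ii) reversed (reverse to put C7H8(l) on the reactant side): -3.0 kcal
(iii) × 2 (×2 to match 2 CH3OH(l) in the target): (2)·(-57.1) = -114.2 kcal
delta H = (-1)·(-23.4) + (-1)·(+3.0) + (2)·(-57.1) = -93.8 kcal

delta H = -93.8 kcal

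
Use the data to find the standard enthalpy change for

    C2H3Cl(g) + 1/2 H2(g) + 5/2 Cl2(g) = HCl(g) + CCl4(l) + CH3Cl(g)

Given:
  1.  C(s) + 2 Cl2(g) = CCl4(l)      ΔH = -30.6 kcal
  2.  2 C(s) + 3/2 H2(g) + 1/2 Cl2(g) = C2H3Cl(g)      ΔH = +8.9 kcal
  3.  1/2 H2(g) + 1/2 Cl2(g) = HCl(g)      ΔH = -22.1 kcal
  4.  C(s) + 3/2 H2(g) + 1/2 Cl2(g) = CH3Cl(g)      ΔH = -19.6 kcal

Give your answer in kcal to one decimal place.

eq. 1 as written (CCl4(l) already on the product side): -30.6 kcal
eq. 2 reversed (reverse to put C2H3Cl(g) on the reactant side): -8.9 kcal
eq. 3 as written (HCl(g) already on the product side): -22.1 kcal
eq. 4 as written (CH3Cl(g) already on the product side): -19.6 kcal
Since enthalpy is a state function, ΔH = (-30.6) + (-8.9) + (-22.1) + (-19.6) = -81.2 kcal

ΔH = -81.2 kcal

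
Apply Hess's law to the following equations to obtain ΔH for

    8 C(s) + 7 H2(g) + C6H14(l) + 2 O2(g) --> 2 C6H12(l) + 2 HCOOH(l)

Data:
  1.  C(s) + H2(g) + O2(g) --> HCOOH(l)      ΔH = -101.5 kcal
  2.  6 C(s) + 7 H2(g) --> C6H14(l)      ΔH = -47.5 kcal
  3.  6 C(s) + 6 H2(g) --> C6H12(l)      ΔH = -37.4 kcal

eq. 1 × 2: (2)·(-101.5) = -203.0 kcal
eq. 2 reversed: +47.5 kcal
eq. 3 × 2: (2)·(-37.4) = -74.8 kcal
ΔH = (2)·(-101.5) + (-1)·(-47.5) + (2)·(-37.4) = -230.3 kcal

ΔH = -230.3 kcal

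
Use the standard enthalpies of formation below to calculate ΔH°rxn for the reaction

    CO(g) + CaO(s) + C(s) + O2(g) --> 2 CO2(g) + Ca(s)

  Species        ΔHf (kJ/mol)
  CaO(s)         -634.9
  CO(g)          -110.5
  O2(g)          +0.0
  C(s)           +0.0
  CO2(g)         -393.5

Products: 2·(-393.5) + 1·(+0.0) = -787.0
Reactants: 1·(-110.5) + 1·(-634.9) + 1·(+0.0) + 1·(+0.0) = -745.4
ΔH°rxn = (-787.0) − (-745.4) = -41.6 kJ/mol

ΔH°rxn = -41.6 kJ/mol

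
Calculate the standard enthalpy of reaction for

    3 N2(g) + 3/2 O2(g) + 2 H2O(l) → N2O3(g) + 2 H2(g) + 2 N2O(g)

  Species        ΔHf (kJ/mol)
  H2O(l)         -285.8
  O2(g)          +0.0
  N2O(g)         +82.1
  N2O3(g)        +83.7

ΔH°rxn = 819.5 kJ/mol

Products: 1·(+83.7) + 2·(+0.0) + 2·(+82.1) = +247.9
Reactants: 3·(+0.0) + 3/2·(+0.0) + 2·(-285.8) = -571.6
ΔH°rxn = (+247.9) − (-571.6) = 819.5 kJ/mol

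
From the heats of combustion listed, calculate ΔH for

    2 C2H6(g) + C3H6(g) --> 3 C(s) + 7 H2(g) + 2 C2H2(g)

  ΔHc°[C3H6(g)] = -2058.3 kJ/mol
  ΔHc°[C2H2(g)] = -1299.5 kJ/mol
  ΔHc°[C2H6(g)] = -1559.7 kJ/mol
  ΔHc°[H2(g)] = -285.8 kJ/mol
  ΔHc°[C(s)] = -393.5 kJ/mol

With combustion enthalpies, reactants minus products:
= [2·(-1559.7) + 1·(-2058.3)] − [3·(-393.5) + 7·(-285.8) + 2·(-1299.5)]
= 602.4 kJ/mol

ΔH = 602.4 kJ/mol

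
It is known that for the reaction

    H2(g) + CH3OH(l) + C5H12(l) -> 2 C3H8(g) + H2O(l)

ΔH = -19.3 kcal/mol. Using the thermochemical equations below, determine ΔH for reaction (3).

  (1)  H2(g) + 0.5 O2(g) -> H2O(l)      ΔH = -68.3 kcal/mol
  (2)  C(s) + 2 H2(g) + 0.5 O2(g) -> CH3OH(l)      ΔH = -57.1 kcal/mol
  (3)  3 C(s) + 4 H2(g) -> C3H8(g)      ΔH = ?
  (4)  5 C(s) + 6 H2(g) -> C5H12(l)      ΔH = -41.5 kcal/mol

(1) as written: -68.3 kcal/mol
(2) reversed: +57.1 kcal/mol
(3) × 2: contributes 2·x
(4) reversed: +41.5 kcal/mol
-19.3 = (-68.3) + (+57.1) + (+41.5) + 2·x
x = (-19.3 − (+30.3)) / (2) = -24.8 kcal/mol

ΔH = -24.8 kcal/mol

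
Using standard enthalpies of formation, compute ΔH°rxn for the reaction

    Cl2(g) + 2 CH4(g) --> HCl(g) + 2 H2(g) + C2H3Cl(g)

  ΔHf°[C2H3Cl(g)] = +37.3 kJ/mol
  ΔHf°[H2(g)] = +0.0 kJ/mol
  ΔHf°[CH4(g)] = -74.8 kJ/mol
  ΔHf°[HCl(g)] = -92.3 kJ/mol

Products: 1·(-92.3) + 2·(+0.0) + 1·(+37.3) = -55.0
Reactants: 1·(+0.0) + 2·(-74.8) = -149.6
ΔH°rxn = (-55.0) − (-149.6) = 94.6 kJ/mol

ΔH°rxn = 94.6 kJ/mol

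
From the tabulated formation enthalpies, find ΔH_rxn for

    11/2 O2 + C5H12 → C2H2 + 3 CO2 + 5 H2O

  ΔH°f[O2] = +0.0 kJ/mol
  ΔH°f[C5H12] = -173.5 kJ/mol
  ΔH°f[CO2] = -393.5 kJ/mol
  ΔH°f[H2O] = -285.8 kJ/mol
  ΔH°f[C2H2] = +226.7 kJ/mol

ΔH_rxn = -2209.3 kJ/mol

ΔH°rxn = Σ nΔHf°(products) − Σ nΔHf°(reactants).
Products: 1·(+226.7) + 3·(-393.5) + 5·(-285.8) = -2382.8
Reactants: 11/2·(+0.0) + 1·(-173.5) = -173.5
ΔH_rxn = (-2382.8) − (-173.5) = -2209.3 kJ/mol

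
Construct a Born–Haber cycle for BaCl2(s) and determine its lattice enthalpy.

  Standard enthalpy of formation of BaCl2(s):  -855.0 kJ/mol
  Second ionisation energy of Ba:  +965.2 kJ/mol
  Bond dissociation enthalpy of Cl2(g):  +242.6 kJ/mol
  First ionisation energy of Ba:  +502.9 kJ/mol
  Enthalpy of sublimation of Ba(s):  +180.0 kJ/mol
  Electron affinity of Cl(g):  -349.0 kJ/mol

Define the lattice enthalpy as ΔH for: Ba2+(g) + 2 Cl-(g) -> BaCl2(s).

ΔHf° = 1·ΔHsub + 1·(ΣIE) + 1·D(Cl2) + 2·EA + U
-855.0 = 1·(+180.0) + 1·(+1468.1) + 1·(+242.6) + 2·(-349.0) + U
U = -855.0 − (+1192.7) = -2047.7 kJ/mol

U = -2047.7 kJ/mol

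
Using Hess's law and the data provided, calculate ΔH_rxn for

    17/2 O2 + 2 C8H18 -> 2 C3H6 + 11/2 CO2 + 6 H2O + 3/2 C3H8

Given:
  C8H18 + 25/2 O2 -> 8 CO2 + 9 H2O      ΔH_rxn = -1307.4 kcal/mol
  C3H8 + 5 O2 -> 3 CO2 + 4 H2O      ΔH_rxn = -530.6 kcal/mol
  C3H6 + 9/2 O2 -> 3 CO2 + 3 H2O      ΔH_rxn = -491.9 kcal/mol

ΔH_rxn = -835.1 kcal/mol

equation 1 × 2: (2)·(-1307.4) = -2614.8 kcal/mol
equation 2 reversed and × 3/2: (-3/2)·(-530.6) = +795.9 kcal/mol
equation 3 reversed and × 2: (-2)·(-491.9) = +983.8 kcal/mol
ΔH_rxn = (2)·(-1307.4) + (-3/2)·(-530.6) + (-2)·(-491.9) = -835.1 kcal/mol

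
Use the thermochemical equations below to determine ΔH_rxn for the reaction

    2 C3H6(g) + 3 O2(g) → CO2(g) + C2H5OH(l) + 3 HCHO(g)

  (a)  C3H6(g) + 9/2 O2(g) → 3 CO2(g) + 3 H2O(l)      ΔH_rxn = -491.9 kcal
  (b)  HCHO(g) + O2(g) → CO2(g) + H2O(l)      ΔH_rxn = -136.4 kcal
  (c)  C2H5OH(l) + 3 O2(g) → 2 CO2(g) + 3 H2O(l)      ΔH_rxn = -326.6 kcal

(a) × 2 (×2 to match 2 C3H6(g) in the target): (2)·(-491.9) = -983.8 kcal
(b) reversed and × 3 (reverse to put HCHO(g) on the product side; scale by 3 for the 3 HCHO(g)): (-3)·(-136.4) = +409.2 kcal
(c) reversed (reverse to put C2H5OH(l) on the product side): +326.6 kcal
By Hess's law, ΔH_rxn = (2)·(-491.9) + (-3)·(-136.4) + (-1)·(-326.6) = -248.0 kcal

ΔH_rxn = -248.0 kcal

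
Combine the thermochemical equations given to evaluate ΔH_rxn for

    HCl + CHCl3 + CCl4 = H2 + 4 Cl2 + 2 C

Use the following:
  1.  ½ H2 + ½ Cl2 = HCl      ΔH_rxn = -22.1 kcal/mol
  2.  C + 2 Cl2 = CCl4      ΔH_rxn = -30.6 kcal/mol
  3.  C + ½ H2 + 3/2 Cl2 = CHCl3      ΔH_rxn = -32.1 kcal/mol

eq. 1 reversed: +22.1 kcal/mol
eq. 2 reversed: +30.6 kcal/mol
eq. 3 reversed: +32.1 kcal/mol
Since enthalpy is a state function, ΔH_rxn = (-1)·(-22.1) + (-1)·(-30.6) + (-1)·(-32.1) = 84.8 kcal/mol

ΔH_rxn = 84.8 kcal/mol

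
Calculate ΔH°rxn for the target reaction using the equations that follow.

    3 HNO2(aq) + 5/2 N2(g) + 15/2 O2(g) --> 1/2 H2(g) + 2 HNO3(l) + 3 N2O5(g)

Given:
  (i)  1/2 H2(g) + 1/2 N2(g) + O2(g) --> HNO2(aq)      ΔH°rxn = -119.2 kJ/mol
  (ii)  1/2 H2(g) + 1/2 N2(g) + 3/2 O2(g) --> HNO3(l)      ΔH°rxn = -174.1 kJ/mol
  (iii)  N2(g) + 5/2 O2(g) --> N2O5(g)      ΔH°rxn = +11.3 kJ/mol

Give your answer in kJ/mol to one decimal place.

ΔH°rxn = 43.3 kJ/mol

(i) reversed and × 3 (HNO2(aq) must end up as a reactant; scale by 3 for the 3 HNO2(aq)): (-3)·(-119.2) = +357.6 kJ/mol
(ii) × 2 (scale by 2 for the 2 HNO3(l)): (2)·(-174.1) = -348.2 kJ/mol
(iii) × 3 (scale by 3 for the 3 N2O5(g)): (3)·(+11.3) = +33.9 kJ/mol
ΔH°rxn = (+357.6) + (-348.2) + (+33.9) = 43.3 kJ/mol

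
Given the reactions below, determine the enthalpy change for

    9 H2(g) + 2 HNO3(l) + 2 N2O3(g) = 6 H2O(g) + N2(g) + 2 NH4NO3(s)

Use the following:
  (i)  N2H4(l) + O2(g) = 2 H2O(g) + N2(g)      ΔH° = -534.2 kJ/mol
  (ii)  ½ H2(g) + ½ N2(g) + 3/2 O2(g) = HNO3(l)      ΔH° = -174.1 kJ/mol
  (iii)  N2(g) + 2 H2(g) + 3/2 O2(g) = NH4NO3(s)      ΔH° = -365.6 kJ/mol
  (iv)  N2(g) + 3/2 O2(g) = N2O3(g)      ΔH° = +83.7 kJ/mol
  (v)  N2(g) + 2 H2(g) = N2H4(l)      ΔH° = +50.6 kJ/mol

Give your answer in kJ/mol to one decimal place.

ΔH° = -2001.2 kJ/mol

(i) × 3: (3)·(-534.2) = -1602.6 kJ/mol
(ii) reversed and × 2: (-2)·(-174.1) = +348.2 kJ/mol
(iii) × 2: (2)·(-365.6) = -731.2 kJ/mol
(iv) reversed and × 2: (-2)·(+83.7) = -167.4 kJ/mol
(v) × 3: (3)·(+50.6) = +151.8 kJ/mol
ΔH° = (3)·(-534.2) + (-2)·(-174.1) + (2)·(-365.6) + (-2)·(+83.7) + (3)·(+50.6) = -2001.2 kJ/mol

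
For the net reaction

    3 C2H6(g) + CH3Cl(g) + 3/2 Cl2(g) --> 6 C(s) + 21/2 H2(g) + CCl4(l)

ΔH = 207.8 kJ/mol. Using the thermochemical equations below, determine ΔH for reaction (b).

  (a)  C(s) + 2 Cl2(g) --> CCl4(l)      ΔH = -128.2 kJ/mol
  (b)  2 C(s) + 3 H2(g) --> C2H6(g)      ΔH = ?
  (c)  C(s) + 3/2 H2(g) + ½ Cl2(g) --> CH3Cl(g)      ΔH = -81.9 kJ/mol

ΔH = -84.7 kJ/mol

(a) as written: -128.2 kJ/mol
(b) reversed and × 3: contributes −3·x
(c) reversed: +81.9 kJ/mol
+207.8 = (-128.2) + (+81.9) − 3·x
x = (+207.8 − (-46.3)) / (-3) = -84.7 kJ/mol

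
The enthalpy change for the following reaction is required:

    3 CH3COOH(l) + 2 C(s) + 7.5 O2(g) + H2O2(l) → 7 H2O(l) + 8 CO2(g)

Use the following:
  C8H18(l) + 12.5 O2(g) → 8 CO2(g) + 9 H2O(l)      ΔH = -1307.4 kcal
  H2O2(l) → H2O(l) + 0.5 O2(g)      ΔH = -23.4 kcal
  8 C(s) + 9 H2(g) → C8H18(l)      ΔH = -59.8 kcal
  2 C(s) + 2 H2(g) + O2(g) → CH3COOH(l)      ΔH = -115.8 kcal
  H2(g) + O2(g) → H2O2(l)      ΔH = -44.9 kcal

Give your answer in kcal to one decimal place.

ΔH = -838.3 kcal

equation 1 as written (CO2(g) already on the product side): -1307.4 kcal
equation 2 reversed and × 2: (-2)·(-23.4) = +46.8 kcal
equation 3 as written: -59.8 kcal
equation 4 reversed and × 3 (reverse to put CH3COOH(l) on the reactant side; scale by 3 for the 3 CH3COOH(l)): (-3)·(-115.8) = +347.4 kcal
equation 5 reversed and × 3: (-3)·(-44.9) = +134.7 kcal
ΔH = (-1307.4) + (+46.8) + (-59.8) + (+347.4) + (+134.7) = -838.3 kcal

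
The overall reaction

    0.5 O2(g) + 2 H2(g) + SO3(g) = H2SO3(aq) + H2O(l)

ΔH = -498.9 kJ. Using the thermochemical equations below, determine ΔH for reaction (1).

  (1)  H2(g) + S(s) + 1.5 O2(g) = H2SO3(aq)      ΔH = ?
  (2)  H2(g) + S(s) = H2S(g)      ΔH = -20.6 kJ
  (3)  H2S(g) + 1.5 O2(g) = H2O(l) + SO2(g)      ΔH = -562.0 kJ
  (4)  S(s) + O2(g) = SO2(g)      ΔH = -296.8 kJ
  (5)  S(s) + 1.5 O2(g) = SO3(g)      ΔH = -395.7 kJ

ΔH = -608.8 kJ

(1) as written (H2SO3(aq) already on the product side): contributes x
(2) as written: -20.6 kJ
(3) as written (H2O(l) already on the product side): -562.0 kJ
(4) reversed: +296.8 kJ
(5) reversed (SO3(g) must end up as a reactant): +395.7 kJ
-498.9 = (-20.6) + (-562.0) + (+296.8) + (+395.7) + x
x = (-498.9 − (+109.9)) / (1) = -608.8 kJ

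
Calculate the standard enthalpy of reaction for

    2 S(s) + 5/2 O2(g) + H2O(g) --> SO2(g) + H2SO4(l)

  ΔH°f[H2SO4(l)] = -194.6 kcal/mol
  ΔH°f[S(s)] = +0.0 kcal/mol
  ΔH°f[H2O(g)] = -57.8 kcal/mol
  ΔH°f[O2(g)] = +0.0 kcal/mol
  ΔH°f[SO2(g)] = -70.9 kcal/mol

ΔH°rxn = Σ nΔHf°(products) − Σ nΔHf°(reactants).
Products: 1·(-70.9) + 1·(-194.6) = -265.5
Reactants: 2·(+0.0) + 5/2·(+0.0) + 1·(-57.8) = -57.8
ΔH°rxn = (-265.5) − (-57.8) = -207.7 kcal/mol

ΔH°rxn = -207.7 kcal/mol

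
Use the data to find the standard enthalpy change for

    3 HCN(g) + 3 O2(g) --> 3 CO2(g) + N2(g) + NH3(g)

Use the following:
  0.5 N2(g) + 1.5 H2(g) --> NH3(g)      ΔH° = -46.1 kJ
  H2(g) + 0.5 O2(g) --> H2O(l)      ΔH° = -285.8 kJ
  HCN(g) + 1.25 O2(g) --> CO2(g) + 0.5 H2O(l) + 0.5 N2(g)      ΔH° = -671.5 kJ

ΔH° = -1631.9 kJ

equation 1 as written: -46.1 kJ
equation 2 reversed and × 3/2: (-3/2)·(-285.8) = +428.7 kJ
equation 3 × 3: (3)·(-671.5) = -2014.5 kJ
ΔH° = (1)·(-46.1) + (-3/2)·(-285.8) + (3)·(-671.5) = -1631.9 kJ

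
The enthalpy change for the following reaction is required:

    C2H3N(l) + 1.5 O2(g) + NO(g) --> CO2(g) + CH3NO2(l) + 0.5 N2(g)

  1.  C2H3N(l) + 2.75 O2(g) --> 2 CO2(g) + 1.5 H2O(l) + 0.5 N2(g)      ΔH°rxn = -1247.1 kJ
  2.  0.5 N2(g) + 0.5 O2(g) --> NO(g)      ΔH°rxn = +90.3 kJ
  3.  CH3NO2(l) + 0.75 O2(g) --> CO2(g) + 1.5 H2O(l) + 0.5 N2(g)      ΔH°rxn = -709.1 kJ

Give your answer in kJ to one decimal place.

eq. 1 as written: -1247.1 kJ
eq. 2 reversed: -90.3 kJ
eq. 3 reversed: +709.1 kJ
ΔH°rxn = (-1247.1) + (-90.3) + (+709.1) = -628.3 kJ

ΔH°rxn = -628.3 kJ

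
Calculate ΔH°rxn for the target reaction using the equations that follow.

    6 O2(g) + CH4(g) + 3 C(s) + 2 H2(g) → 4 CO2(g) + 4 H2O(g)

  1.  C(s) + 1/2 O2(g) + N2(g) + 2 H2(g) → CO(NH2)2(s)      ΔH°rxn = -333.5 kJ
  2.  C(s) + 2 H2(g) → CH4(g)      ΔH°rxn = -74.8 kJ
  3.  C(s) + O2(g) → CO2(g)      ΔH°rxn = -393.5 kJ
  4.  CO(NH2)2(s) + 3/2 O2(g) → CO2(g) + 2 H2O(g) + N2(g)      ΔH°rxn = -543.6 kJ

ΔH°rxn = -2466.4 kJ

eq. 1 × 2: (2)·(-333.5) = -667.0 kJ
eq. 2 reversed (reverse to put CH4(g) on the reactant side): +74.8 kJ
eq. 3 × 2: (2)·(-393.5) = -787.0 kJ
eq. 4 × 2 (scale by 2 for the 4 H2O(g)): (2)·(-543.6) = -1087.2 kJ
ΔH°rxn = (-667.0) + (+74.8) + (-787.0) + (-1087.2) = -2466.4 kJ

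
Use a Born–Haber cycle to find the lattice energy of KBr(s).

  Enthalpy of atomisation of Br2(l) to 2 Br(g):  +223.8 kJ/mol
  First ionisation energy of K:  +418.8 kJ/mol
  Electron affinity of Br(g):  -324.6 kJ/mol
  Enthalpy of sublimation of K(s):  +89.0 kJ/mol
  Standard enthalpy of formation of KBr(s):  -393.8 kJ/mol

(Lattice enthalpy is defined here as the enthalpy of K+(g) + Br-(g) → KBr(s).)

U = -688.9 kJ/mol

ΔHf° = 1·ΔHsub + 1·(ΣIE) + 1/2·D(Br2) + 1·EA + U
-393.8 = 1·(+89.0) + 1·(+418.8) + 1/2·(+223.8) + 1·(-324.6) + U
U = -393.8 − (+295.1) = -688.9 kJ/mol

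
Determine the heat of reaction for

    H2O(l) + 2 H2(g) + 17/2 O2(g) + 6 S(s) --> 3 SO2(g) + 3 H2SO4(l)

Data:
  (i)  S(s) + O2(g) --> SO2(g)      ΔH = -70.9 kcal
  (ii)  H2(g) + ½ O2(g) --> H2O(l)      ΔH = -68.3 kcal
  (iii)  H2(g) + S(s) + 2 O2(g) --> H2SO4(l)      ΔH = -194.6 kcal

ΔH = -728.2 kcal

(i) × 3: (3)·(-70.9) = -212.7 kcal
(ii) reversed: +68.3 kcal
(iii) × 3: (3)·(-194.6) = -583.8 kcal
ΔH = (3)·(-70.9) + (-1)·(-68.3) + (3)·(-194.6) = -728.2 kcal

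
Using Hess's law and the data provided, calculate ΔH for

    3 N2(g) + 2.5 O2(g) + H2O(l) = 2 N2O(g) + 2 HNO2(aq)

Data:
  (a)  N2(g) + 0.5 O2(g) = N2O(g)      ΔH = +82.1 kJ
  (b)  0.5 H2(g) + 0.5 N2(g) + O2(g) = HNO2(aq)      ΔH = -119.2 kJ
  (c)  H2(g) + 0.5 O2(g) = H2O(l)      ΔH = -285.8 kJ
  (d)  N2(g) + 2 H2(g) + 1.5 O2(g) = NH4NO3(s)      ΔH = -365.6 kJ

ΔH = 211.6 kJ

(a) × 2: (2)·(+82.1) = +164.2 kJ
(b) × 2: (2)·(-119.2) = -238.4 kJ
(c) reversed: +285.8 kJ
(d): not needed.
ΔH = (+164.2) + (-238.4) + (+285.8) = 211.6 kJ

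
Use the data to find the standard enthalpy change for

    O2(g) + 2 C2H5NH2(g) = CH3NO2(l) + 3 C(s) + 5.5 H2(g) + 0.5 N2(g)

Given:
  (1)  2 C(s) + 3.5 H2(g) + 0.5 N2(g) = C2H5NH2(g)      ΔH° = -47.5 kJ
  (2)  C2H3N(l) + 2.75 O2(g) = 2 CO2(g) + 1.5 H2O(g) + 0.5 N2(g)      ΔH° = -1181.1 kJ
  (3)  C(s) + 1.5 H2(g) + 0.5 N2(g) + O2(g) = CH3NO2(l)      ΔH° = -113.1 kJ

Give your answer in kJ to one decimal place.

(1) reversed and × 2: (-2)·(-47.5) = +95.0 kJ
(2): not needed.
(3) as written: -113.1 kJ
Combining the equations, ΔH° = (+95.0) + (-113.1) = -18.1 kJ

ΔH° = -18.1 kJ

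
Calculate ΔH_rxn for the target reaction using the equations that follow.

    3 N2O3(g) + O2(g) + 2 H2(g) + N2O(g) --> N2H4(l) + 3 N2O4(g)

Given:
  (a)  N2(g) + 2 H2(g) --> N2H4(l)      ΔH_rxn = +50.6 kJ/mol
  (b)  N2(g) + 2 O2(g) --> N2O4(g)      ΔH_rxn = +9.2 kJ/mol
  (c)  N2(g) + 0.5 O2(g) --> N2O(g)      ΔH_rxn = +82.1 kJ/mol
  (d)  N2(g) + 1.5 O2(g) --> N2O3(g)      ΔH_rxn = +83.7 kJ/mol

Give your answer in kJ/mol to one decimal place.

(a) as written (N2H4(l) already on the product side): +50.6 kJ/mol
(b) × 3 (×3 to match 3 N2O4(g) in the target): (3)·(+9.2) = +27.6 kJ/mol
(c) reversed (N2O(g) must end up as a reactant): -82.1 kJ/mol
(d) reversed and × 3 (N2O3(g) must end up as a reactant; ×3 to match 3 N2O3(g) in the target): (-3)·(+83.7) = -251.1 kJ/mol
By Hess's law, ΔH_rxn = (+50.6) + (+27.6) + (-82.1) + (-251.1) = -255.0 kJ/mol

ΔH_rxn = -255.0 kJ/mol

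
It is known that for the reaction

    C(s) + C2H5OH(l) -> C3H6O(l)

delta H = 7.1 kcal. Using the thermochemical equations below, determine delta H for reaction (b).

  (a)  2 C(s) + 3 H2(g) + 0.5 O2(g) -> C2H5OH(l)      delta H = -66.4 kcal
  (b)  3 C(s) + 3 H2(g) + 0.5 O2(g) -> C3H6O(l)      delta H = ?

delta H = -59.3 kcal

(a) reversed (reverse to put C2H5OH(l) on the reactant side): +66.4 kcal
(b) as written (C3H6O(l) already on the product side): contributes x
+7.1 = (+66.4) + x
x = (+7.1 − (+66.4)) / (1) = -59.3 kcal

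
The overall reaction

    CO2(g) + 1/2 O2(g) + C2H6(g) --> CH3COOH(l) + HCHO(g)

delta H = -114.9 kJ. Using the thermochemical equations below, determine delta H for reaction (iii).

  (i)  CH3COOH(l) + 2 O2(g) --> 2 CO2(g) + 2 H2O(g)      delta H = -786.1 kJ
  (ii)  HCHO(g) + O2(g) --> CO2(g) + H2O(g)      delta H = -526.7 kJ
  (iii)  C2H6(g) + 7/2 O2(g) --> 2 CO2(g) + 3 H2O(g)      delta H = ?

delta H = -1427.7 kJ

(i) reversed (reverse to put CH3COOH(l) on the product side): +786.1 kJ
(ii) reversed (HCHO(g) must end up as a product): +526.7 kJ
(iii) as written (C2H6(g) already on the reactant side): contributes x
-114.9 = (+786.1) + (+526.7) + x
x = (-114.9 − (+1312.8)) / (1) = -1427.7 kJ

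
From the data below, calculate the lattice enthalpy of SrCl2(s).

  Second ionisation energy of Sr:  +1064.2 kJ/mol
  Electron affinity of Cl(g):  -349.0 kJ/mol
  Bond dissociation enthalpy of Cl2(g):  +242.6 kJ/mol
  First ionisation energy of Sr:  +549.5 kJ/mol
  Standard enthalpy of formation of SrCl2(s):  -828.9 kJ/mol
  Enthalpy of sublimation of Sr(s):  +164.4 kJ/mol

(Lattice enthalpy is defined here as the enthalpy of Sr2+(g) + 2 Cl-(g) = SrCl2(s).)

U = -2151.6 kJ/mol

ΔHf° = 1·ΔHsub + 1·(ΣIE) + 1·D(Cl2) + 2·EA + U
-828.9 = 1·(+164.4) + 1·(+1613.7) + 1·(+242.6) + 2·(-349.0) + U
U = -828.9 − (+1322.7) = -2151.6 kJ/mol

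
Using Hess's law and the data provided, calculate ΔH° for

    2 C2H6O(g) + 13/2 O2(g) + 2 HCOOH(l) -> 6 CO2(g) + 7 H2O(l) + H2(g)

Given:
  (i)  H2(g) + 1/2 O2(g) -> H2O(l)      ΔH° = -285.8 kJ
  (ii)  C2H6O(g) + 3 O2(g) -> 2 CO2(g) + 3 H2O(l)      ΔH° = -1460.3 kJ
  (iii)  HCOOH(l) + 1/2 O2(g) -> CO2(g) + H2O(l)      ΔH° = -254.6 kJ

ΔH° = -3144.0 kJ

(i) reversed: +285.8 kJ
(ii) × 2: (2)·(-1460.3) = -2920.6 kJ
(iii) × 2: (2)·(-254.6) = -509.2 kJ
ΔH° = (+285.8) + (-2920.6) + (-509.2) = -3144.0 kJ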